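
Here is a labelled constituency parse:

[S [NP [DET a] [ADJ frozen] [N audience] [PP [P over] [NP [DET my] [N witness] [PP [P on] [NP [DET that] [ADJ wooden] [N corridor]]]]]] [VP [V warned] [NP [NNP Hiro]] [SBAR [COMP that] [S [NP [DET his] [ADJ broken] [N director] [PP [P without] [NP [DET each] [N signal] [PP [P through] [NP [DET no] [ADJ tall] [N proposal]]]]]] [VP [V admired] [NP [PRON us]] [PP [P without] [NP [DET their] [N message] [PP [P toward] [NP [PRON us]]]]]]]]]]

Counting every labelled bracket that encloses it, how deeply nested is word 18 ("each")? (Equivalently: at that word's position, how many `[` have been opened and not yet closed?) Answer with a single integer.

8

Counting open brackets not yet closed at "each": [S [VP [SBAR [S [NP [PP [NP [DET = 8.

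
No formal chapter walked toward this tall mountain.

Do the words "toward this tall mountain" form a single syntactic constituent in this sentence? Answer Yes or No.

Yes

The sequence corresponds to a single PP node — the prepositional phrase "toward this tall mountain".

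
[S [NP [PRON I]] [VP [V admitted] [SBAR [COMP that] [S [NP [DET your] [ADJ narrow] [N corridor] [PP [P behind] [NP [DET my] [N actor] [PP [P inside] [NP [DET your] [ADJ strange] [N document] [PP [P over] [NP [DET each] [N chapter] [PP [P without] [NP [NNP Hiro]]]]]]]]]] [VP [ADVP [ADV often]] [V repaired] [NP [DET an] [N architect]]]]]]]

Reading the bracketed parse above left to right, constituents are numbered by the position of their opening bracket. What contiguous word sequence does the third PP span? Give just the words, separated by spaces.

over each chapter without Hiro

In left-to-right order the PP constituents are "behind my actor inside your strange document over each chapter without Hiro"; "inside your strange document over each chapter without Hiro"; "over each chapter without Hiro"; "without Hiro". Number 3 is "over each chapter without Hiro".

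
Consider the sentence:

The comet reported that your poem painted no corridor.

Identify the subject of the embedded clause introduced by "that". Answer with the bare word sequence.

"your poem" is the NP that combines with the VP headed by "painted" to form the embedded clause introduced by "that" — the subject.

your poem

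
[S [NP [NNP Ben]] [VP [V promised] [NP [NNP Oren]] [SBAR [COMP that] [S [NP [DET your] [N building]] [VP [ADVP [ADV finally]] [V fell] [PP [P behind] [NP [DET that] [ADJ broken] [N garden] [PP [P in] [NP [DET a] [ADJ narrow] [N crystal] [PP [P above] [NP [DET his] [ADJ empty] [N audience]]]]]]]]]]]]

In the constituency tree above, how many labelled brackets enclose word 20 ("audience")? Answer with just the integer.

12

Counting open brackets not yet closed at "audience": [S [VP [SBAR [S [VP [PP [NP [PP [NP [PP [NP [N = 12.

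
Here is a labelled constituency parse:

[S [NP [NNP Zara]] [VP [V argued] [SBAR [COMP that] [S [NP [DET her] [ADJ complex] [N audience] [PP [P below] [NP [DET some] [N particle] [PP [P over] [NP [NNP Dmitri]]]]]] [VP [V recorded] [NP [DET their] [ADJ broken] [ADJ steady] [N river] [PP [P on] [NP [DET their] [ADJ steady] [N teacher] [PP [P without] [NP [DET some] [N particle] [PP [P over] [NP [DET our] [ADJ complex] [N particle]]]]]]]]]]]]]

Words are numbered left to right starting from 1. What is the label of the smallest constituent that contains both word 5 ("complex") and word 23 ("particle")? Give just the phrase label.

Word 5 lies under S → VP → SBAR → S → NP → ADJ; word 23 lies under S → VP → SBAR → S → VP → NP → PP → NP → PP → NP → N. The lowest shared node is the S.

S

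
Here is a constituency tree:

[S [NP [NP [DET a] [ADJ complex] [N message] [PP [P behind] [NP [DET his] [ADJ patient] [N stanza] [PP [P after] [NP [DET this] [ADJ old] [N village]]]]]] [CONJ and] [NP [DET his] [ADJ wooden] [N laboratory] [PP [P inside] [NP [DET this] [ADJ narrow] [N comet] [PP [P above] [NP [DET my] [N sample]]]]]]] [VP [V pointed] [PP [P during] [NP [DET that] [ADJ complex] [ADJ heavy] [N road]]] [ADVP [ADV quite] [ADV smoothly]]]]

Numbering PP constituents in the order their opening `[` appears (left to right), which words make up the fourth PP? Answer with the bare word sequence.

above my sample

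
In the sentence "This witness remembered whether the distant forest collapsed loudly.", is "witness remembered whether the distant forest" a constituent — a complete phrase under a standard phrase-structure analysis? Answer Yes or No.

No

The sequence begins inside the noun phrase "this witness" and ends inside the verb phrase "remembered whether the distant forest collapsed loudly"; it crosses a phrase boundary, so no single node in the tree spans exactly those words.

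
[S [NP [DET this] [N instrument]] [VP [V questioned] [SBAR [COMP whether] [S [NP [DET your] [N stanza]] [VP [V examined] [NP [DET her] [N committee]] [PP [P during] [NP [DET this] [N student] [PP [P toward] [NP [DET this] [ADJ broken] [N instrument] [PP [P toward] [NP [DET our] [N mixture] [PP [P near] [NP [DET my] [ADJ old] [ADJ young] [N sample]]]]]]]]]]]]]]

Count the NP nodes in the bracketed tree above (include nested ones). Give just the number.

7

Scanning left to right, an opening `[NP` appears at word positions 1, 5, 8, 11, 14, 18, 21 — 7 in total.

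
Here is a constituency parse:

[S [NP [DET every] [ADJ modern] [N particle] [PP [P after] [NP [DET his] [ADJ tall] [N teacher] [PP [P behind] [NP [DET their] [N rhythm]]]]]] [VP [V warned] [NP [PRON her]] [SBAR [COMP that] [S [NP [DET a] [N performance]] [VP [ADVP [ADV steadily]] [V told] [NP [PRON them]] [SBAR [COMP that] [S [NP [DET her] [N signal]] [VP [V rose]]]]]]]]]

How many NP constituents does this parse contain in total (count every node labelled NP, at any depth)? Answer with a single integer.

Listing each NP by its span: [NP every modern particle after his tall teacher behind their rhythm]; [NP his tall teacher behind their rhythm]; [NP their rhythm]; [NP her]; [NP a performance]; [NP them] … — that makes 7.

7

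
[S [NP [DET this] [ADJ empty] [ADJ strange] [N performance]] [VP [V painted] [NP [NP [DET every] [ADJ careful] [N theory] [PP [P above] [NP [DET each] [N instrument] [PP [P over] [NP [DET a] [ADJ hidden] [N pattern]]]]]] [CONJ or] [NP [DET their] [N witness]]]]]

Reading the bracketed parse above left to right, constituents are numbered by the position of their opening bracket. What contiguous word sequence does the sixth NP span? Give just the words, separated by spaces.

their witness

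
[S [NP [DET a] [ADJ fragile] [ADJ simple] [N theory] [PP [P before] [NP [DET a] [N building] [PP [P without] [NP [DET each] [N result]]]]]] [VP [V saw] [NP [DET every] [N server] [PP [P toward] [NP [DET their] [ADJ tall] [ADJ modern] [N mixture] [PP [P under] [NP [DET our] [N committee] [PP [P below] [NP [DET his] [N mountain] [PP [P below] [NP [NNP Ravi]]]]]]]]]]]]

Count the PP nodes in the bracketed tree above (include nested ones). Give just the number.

6

The PP constituents are: [PP before a building without each result]; [PP without each result]; [PP toward their tall modern mixture under our committee below his mountain below Ravi]; [PP under our committee below his mountain below Ravi]; [PP below his mountain below Ravi]; [PP below Ravi]. Total: 6.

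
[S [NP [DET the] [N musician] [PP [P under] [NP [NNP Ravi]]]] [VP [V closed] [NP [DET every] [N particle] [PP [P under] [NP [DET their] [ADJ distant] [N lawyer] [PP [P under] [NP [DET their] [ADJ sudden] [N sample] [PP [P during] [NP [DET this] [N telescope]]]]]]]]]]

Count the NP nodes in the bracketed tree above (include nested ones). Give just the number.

6

Listing each NP by its span: [NP the musician under Ravi]; [NP Ravi]; [NP every particle under their distant lawyer under their sudden sample during this telescope]; [NP their distant lawyer under their sudden sample during this telescope]; [NP their sudden sample during this telescope]; [NP this telescope] — that makes 6.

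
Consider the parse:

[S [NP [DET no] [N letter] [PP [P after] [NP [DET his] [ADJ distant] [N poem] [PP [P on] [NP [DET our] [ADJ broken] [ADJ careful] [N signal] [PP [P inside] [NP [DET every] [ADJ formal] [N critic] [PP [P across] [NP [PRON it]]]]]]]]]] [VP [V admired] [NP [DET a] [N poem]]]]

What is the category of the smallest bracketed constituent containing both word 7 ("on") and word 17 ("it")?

The smallest bracket enclosing both words is [PP on our broken careful signal inside every formal critic across it], so the label is PP.

PP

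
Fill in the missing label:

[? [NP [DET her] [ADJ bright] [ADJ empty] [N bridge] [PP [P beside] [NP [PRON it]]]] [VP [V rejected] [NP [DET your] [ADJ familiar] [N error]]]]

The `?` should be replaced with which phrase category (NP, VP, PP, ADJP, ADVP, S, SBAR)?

S

The `?` node immediately contains: NP, VP. That is the internal structure of a clause, so the label is S.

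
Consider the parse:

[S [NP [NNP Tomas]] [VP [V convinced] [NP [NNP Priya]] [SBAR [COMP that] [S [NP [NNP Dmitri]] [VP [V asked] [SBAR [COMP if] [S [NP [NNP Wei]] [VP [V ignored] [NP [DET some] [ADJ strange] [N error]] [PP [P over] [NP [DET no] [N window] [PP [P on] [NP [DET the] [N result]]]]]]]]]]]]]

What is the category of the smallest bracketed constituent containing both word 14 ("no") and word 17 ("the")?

The smallest bracket enclosing both words is [NP no window on the result], so the label is NP.

NP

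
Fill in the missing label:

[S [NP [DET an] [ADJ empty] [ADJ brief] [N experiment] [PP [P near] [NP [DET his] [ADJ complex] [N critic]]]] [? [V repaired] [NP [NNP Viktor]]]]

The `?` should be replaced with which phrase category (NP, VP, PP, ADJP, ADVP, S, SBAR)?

VP

The `?` node immediately contains: V 'repaired', NP. That is the internal structure of a verb phrase, so the label is VP.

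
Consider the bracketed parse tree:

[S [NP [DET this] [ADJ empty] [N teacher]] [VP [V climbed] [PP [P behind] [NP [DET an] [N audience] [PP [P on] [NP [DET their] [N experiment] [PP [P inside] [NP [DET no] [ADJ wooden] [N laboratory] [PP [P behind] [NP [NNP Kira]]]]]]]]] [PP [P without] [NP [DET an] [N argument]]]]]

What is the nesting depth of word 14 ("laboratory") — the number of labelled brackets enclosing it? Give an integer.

9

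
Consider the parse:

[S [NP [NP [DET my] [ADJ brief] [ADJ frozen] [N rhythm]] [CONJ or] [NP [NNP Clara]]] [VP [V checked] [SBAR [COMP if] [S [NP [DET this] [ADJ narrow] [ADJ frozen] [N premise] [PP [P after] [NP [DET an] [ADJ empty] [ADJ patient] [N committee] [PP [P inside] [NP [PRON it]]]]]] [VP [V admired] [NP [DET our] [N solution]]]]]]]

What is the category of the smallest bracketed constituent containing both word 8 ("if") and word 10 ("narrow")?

The smallest bracket enclosing both words is [SBAR if this narrow frozen premise after an empty patient committee inside it admired our solution], so the label is SBAR.

SBAR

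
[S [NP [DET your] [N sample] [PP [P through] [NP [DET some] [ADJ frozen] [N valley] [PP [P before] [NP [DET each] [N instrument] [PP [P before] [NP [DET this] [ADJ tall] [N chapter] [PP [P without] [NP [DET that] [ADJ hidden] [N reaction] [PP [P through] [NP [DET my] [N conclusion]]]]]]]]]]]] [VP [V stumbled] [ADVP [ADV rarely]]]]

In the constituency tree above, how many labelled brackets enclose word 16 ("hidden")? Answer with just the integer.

11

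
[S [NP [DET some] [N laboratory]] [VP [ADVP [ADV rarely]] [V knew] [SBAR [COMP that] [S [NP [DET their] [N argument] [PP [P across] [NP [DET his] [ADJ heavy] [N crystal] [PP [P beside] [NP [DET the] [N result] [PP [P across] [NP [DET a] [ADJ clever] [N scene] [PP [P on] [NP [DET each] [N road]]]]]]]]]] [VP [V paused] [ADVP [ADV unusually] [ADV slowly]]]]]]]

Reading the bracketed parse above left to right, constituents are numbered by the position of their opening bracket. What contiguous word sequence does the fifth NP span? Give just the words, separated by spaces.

The NP opening brackets appear, in order, over: "some laboratory"; "their argument across his heavy crystal beside the result across a clever scene on each road"; "his heavy crystal beside the result across a clever scene on each road"; "the result across a clever scene on each road"; "a clever scene on each road"; "each road". The fifth one spans "a clever scene on each road".

a clever scene on each road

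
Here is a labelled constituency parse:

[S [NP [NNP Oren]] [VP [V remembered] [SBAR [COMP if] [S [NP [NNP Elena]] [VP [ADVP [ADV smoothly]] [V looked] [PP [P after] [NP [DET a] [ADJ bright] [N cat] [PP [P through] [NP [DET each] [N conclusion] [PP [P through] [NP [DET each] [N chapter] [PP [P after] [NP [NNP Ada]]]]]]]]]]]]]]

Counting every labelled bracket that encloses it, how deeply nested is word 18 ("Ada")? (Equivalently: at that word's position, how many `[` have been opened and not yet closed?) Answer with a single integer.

The word sits inside NNP, which is inside NP, inside PP, inside NP, inside PP, inside NP, inside PP, inside NP, inside PP, inside VP, inside S, inside SBAR, inside VP, inside S — 14 brackets in all.

14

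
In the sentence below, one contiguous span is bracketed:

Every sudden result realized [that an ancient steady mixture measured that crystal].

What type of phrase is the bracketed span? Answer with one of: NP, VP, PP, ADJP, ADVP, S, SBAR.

SBAR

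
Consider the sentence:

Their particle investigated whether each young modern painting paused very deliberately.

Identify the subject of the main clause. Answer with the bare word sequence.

their particle

"their particle" is the NP that combines with the VP headed by "investigated" to form the main clause — the subject.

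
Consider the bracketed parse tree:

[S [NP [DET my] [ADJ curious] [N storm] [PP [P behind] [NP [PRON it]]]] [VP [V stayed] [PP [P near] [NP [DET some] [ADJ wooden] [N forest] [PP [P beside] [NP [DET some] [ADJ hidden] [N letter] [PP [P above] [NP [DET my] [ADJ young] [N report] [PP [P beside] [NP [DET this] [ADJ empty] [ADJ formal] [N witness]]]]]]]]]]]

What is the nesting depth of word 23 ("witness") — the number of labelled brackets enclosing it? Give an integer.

Counting open brackets not yet closed at "witness": [S [VP [PP [NP [PP [NP [PP [NP [PP [NP [N = 11.

11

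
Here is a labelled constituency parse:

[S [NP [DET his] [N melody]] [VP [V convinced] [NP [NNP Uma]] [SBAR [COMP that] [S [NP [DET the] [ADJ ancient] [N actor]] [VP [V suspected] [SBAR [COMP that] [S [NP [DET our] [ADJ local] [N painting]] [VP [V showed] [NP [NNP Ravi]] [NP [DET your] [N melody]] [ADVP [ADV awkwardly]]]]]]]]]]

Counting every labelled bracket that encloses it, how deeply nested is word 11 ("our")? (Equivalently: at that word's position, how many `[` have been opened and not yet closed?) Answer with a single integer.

Counting open brackets not yet closed at "our": [S [VP [SBAR [S [VP [SBAR [S [NP [DET = 9.

9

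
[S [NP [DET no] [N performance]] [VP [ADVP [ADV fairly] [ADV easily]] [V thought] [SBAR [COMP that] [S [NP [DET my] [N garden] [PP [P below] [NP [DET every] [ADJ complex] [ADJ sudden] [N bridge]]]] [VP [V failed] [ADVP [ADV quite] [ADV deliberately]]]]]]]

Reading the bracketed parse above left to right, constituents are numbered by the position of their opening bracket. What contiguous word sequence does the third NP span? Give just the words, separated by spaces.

every complex sudden bridge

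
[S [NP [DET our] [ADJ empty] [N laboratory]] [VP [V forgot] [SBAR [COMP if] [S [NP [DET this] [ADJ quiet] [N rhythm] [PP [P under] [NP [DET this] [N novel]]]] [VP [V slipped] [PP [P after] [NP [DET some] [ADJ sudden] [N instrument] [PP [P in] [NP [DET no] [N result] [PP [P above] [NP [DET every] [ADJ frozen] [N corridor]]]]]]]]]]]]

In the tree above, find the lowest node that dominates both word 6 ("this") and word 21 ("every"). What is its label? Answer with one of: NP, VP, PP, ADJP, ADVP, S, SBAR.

S

Word 6 lies under S → VP → SBAR → S → NP → DET; word 21 lies under S → VP → SBAR → S → VP → PP → NP → PP → NP → PP → NP → DET. The lowest shared node is the S.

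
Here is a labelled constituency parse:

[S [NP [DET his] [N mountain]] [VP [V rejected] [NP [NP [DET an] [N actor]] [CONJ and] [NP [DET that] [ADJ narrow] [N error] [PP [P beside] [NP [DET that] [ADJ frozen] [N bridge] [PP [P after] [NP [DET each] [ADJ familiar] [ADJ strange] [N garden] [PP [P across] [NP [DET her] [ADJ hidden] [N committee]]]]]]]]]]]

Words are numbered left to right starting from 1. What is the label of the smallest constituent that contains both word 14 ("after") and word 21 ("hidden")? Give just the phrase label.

PP

Word 14 lies under S → VP → NP → NP → PP → NP → PP → P; word 21 lies under S → VP → NP → NP → PP → NP → PP → NP → PP → NP → ADJ. The lowest shared node is the PP.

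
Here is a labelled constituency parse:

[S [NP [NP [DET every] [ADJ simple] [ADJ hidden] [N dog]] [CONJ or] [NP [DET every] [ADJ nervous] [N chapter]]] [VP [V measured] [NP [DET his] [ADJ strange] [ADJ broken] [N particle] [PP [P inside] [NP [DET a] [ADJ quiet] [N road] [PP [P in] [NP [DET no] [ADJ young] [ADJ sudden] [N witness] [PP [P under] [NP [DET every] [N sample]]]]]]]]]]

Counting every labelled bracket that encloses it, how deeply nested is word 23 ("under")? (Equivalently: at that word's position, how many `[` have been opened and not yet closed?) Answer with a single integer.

The word sits inside P, which is inside PP, inside NP, inside PP, inside NP, inside PP, inside NP, inside VP, inside S — 9 brackets in all.

9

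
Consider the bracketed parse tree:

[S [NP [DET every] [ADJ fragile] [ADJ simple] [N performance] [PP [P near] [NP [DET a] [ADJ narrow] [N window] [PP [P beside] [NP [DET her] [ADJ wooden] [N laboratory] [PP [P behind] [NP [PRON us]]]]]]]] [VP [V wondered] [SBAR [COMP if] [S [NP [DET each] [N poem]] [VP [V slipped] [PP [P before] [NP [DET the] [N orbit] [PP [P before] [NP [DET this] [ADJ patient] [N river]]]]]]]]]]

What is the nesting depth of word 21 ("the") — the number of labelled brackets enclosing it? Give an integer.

Counting open brackets not yet closed at "the": [S [VP [SBAR [S [VP [PP [NP [DET = 8.

8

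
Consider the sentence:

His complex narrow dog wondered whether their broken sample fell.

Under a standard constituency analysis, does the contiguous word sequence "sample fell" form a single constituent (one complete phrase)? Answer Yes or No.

"sample" belongs to the noun phrase "their broken sample" while "fell" belongs to the verb phrase "fell"; a span that runs across that boundary is not a single phrase.

No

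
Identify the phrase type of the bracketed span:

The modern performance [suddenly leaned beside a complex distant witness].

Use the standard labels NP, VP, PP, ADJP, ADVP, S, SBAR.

The bracketed span "suddenly leaned beside a complex distant witness" is headed by "leaned", making it a verb phrase (VP).

VP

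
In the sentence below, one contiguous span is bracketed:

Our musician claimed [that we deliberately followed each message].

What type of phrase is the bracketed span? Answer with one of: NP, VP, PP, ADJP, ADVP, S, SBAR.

"that" is the head of the bracketed span, so the span is a subordinate clause: SBAR.

SBAR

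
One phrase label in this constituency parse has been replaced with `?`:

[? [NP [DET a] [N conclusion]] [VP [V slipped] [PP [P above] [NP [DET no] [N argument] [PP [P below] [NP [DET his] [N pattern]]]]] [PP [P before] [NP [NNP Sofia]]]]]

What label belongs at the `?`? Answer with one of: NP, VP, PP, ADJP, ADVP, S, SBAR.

S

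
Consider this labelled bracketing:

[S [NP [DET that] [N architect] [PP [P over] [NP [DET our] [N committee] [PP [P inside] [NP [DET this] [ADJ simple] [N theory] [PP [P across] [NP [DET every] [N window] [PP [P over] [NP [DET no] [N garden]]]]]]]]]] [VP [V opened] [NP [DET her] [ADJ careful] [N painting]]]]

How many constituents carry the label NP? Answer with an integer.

6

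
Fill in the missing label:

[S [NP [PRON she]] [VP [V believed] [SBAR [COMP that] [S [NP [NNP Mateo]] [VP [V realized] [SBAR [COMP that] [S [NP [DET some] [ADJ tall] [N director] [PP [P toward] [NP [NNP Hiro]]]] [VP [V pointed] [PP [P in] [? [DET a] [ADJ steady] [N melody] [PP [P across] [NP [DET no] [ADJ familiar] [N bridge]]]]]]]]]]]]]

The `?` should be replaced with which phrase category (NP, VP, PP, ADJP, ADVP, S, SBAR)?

The `?` node immediately contains: DET 'a', ADJ 'steady', N 'melody', PP. That is the internal structure of a noun phrase, so the label is NP.

NP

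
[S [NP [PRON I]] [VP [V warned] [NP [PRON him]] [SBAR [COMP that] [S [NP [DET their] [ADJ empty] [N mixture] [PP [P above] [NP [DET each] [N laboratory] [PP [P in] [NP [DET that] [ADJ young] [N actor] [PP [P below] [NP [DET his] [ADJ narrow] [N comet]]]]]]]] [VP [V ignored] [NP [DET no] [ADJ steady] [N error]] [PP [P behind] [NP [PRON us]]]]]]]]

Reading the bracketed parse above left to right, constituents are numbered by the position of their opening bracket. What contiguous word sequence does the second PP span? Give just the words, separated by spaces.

in that young actor below his narrow comet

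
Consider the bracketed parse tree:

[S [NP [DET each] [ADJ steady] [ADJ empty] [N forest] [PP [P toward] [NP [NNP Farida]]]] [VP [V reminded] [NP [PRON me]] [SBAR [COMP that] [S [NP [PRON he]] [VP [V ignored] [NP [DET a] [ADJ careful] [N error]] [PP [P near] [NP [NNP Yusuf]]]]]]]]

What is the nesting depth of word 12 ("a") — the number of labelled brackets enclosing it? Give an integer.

7

Counting open brackets not yet closed at "a": [S [VP [SBAR [S [VP [NP [DET = 7.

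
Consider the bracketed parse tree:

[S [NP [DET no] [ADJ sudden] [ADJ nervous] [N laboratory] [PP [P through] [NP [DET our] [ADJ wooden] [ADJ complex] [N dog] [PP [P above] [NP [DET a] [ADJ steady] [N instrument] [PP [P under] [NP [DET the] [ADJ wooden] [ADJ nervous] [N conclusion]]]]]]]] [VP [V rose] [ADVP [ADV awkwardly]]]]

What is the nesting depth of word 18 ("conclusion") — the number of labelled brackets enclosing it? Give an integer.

Path from the root down to the word: S → NP → PP → NP → PP → NP → PP → NP → N. That is 9 enclosing brackets.

9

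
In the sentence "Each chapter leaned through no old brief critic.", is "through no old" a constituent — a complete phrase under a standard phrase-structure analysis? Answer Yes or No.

No

"through" belongs to the preposition "through" while "old" belongs to the noun phrase "no old brief critic"; a span that runs across that boundary is not a single phrase.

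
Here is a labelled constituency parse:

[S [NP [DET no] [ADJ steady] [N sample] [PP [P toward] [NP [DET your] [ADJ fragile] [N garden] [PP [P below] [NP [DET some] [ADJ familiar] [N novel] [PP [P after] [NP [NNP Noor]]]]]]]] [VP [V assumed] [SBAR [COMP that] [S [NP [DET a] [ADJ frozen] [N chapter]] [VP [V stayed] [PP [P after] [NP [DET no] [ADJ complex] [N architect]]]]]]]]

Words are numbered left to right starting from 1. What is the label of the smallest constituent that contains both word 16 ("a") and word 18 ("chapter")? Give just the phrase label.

NP

Both words fall inside [NP a frozen chapter] (words 16–18), and no smaller constituent contains them both. Label: NP.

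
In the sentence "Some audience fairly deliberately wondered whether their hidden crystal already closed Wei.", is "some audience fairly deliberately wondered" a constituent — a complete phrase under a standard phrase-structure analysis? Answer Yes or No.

The sequence begins inside the noun phrase "some audience" and ends inside the verb phrase "fairly deliberately wondered whether their hidden crystal already closed Wei"; it crosses a phrase boundary, so no single node in the tree spans exactly those words.

No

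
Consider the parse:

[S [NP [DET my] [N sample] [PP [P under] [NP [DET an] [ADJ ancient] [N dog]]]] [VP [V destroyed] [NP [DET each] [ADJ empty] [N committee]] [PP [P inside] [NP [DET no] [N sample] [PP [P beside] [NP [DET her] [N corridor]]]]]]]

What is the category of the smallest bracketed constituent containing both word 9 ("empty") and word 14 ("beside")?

Word 9 lies under S → VP → NP → ADJ; word 14 lies under S → VP → PP → NP → PP → P. The lowest shared node is the VP.

VP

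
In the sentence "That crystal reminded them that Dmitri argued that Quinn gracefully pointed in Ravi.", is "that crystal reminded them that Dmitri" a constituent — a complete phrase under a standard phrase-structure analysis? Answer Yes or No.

No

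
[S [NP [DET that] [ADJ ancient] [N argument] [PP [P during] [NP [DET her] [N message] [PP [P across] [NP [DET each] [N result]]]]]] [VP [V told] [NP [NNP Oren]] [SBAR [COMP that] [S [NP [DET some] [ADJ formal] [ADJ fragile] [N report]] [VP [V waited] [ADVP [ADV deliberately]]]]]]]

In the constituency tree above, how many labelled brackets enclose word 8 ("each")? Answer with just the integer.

The word sits inside DET, which is inside NP, inside PP, inside NP, inside PP, inside NP, inside S — 7 brackets in all.

7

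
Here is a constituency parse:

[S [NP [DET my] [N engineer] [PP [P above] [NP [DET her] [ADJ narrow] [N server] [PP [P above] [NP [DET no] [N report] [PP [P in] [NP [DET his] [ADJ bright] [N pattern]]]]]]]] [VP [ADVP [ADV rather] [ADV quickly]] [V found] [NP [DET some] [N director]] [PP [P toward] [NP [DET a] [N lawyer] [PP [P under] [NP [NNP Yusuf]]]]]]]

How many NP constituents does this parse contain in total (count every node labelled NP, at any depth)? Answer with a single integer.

7

Scanning left to right, an opening `[NP` appears at word positions 1, 4, 8, 11, 17, 20, 23 — 7 in total.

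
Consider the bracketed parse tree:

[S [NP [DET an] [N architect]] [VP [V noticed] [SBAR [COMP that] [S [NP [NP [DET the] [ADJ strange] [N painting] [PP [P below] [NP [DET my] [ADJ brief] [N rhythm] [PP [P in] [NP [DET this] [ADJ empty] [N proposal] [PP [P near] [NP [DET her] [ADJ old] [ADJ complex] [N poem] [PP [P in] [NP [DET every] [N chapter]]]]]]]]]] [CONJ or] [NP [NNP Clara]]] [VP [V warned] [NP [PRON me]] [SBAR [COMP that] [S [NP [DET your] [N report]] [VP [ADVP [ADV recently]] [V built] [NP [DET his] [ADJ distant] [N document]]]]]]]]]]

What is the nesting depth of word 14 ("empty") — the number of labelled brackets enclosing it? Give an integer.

11

The word sits inside ADJ, which is inside NP, inside PP, inside NP, inside PP, inside NP, inside NP, inside S, inside SBAR, inside VP, inside S — 11 brackets in all.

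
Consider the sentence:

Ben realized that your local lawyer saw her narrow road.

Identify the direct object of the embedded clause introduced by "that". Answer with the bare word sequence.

The verb of the embedded clause introduced by "that" is "saw"; its direct object is the NP "her narrow road".

her narrow road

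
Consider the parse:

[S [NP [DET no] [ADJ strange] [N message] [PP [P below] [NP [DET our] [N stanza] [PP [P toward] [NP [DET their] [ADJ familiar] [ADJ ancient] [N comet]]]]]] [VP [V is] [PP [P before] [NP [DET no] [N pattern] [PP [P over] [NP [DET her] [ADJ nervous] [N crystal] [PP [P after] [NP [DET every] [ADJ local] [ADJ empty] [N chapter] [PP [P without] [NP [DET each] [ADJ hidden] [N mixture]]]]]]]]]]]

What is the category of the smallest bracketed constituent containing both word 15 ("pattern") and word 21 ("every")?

NP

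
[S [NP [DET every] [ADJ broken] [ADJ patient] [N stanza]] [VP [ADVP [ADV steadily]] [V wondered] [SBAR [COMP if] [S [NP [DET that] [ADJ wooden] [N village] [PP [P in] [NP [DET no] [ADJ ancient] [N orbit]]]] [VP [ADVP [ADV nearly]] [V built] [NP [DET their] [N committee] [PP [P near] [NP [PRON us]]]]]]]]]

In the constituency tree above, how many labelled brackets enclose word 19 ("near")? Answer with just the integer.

8

Counting open brackets not yet closed at "near": [S [VP [SBAR [S [VP [NP [PP [P = 8.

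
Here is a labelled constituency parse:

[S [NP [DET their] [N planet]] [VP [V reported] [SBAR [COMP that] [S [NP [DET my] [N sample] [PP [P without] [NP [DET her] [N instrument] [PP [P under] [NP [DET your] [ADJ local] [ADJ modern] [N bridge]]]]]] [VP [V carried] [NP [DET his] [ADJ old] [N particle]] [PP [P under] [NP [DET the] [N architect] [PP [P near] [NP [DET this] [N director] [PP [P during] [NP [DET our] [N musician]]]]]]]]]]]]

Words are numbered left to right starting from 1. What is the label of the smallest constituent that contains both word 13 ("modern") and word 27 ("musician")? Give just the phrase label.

S

Word 13 lies under S → VP → SBAR → S → NP → PP → NP → PP → NP → ADJ; word 27 lies under S → VP → SBAR → S → VP → PP → NP → PP → NP → PP → NP → N. The lowest shared node is the S.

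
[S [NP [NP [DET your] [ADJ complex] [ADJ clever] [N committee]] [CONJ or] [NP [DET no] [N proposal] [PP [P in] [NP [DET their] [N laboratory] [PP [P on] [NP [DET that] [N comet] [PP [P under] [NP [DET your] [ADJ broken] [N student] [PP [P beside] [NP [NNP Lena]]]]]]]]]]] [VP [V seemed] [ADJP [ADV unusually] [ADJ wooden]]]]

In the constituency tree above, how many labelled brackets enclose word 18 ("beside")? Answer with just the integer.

Path from the root down to the word: S → NP → NP → PP → NP → PP → NP → PP → NP → PP → P. That is 11 enclosing brackets.

11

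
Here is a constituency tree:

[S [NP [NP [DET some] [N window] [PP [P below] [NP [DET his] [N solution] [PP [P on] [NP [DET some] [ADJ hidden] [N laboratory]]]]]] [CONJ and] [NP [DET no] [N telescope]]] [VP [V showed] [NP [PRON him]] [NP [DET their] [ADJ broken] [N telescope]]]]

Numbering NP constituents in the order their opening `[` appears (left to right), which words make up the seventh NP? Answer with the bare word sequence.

their broken telescope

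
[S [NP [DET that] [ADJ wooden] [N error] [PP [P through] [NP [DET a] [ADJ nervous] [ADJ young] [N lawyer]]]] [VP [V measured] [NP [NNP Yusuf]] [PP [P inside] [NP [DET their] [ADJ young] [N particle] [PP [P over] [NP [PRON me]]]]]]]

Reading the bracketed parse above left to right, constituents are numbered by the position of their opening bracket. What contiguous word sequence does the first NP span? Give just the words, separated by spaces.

that wooden error through a nervous young lawyer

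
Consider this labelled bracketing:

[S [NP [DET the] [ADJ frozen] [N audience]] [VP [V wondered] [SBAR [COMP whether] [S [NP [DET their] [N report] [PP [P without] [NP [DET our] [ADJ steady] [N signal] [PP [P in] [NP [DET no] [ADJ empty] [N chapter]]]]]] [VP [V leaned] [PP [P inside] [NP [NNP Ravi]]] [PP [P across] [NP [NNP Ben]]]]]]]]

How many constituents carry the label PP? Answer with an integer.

4

Scanning left to right, an opening `[PP` appears at word positions 8, 12, 17, 19 — 4 in total.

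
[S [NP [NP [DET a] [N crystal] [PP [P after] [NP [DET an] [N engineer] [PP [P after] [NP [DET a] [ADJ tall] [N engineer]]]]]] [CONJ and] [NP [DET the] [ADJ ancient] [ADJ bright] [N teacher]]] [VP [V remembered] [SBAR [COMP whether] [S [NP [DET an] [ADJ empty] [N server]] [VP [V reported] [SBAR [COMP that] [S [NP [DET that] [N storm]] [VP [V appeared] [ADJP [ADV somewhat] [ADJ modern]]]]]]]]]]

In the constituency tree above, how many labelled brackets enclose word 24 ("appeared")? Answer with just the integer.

9

Path from the root down to the word: S → VP → SBAR → S → VP → SBAR → S → VP → V. That is 9 enclosing brackets.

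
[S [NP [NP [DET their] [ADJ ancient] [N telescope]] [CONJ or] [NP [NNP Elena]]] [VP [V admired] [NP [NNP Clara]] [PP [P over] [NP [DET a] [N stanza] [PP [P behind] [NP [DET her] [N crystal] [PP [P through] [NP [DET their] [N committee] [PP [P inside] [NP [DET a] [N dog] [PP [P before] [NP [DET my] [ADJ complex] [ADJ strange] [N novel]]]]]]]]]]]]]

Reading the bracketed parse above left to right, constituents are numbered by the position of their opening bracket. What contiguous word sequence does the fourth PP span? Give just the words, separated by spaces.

inside a dog before my complex strange novel

Opening `[PP` markers occur at word positions 8, 11, 14, 17, 20; the fourth of these opens the constituent [PP inside a dog before my complex strange novel].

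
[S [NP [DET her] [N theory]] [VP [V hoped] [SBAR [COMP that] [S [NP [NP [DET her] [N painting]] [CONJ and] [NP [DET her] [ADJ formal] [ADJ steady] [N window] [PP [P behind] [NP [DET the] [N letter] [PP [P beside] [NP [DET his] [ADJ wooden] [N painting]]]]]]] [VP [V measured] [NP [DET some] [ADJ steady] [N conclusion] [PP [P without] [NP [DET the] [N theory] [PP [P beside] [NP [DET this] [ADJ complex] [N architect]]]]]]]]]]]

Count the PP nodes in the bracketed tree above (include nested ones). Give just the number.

4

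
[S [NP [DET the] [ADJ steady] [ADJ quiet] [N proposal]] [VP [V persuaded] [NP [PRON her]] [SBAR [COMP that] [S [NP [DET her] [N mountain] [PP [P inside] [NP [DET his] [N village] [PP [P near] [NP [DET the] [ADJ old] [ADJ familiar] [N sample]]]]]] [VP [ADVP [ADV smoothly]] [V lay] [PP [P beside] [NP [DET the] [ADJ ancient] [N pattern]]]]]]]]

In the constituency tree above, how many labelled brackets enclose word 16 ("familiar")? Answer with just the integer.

10

Counting open brackets not yet closed at "familiar": [S [VP [SBAR [S [NP [PP [NP [PP [NP [ADJ = 10.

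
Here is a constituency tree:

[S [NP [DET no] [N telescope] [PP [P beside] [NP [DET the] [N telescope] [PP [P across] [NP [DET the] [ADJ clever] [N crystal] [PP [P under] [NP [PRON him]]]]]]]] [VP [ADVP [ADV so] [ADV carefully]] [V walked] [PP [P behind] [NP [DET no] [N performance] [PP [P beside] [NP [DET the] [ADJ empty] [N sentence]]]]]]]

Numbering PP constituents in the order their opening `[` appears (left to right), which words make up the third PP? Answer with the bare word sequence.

under him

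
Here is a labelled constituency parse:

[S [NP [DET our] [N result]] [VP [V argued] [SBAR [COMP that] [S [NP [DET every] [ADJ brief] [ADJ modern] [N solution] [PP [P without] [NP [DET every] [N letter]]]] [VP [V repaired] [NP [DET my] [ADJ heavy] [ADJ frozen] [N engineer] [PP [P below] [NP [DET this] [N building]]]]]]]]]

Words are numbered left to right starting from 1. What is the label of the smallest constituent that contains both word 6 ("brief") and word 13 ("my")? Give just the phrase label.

S

Both words fall inside [S every brief modern solution without every letter repaired my heavy frozen engineer below this building] (words 5–19), and no smaller constituent contains them both. Label: S.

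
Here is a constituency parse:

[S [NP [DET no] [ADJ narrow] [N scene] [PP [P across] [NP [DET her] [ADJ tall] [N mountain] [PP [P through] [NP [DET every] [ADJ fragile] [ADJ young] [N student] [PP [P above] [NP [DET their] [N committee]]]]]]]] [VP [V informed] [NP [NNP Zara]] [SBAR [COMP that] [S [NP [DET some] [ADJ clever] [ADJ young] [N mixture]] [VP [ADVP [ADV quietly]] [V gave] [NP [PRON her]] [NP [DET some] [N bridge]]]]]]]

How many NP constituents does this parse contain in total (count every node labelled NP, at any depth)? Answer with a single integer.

8

The NP constituents are: [NP no narrow scene across her tall mountain through every fragile young student above their committee]; [NP her tall mountain through every fragile young student above their committee]; [NP every fragile young student above their committee]; [NP their committee]; [NP Zara]; [NP some clever young mixture] …. Total: 8.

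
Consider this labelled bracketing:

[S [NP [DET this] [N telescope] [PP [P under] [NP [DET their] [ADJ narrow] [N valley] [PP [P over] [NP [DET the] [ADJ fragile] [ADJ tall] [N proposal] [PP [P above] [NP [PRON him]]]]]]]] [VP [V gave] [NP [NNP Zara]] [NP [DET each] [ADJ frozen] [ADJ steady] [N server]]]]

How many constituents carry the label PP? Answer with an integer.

3

Scanning left to right, an opening `[PP` appears at word positions 3, 7, 12 — 3 in total.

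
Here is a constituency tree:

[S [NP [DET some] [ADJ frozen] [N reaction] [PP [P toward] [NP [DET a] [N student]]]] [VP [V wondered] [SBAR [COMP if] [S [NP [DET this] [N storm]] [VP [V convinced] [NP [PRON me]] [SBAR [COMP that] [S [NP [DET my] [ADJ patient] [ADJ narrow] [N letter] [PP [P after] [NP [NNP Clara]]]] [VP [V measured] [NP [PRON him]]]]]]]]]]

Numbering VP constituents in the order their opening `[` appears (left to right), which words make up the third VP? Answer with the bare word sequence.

measured him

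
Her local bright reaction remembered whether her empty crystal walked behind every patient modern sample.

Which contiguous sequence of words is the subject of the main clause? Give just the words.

her local bright reaction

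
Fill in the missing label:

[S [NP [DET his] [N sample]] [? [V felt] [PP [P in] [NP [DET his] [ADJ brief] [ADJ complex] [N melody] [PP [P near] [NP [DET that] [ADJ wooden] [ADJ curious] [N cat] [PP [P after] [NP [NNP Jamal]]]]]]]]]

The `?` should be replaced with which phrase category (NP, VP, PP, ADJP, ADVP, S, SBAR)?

A constituent whose immediate children are V 'felt', PP is a verb phrase: VP.

VP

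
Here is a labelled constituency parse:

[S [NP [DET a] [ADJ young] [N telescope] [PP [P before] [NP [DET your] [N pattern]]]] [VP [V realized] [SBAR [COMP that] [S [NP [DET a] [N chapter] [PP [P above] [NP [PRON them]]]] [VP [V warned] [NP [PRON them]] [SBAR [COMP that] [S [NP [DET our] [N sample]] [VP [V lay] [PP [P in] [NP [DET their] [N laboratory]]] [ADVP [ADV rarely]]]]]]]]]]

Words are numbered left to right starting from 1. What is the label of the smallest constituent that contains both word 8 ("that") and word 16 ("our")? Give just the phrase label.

SBAR

The smallest bracket enclosing both words is [SBAR that a chapter above them warned them that our sample lay in their laboratory rarely], so the label is SBAR.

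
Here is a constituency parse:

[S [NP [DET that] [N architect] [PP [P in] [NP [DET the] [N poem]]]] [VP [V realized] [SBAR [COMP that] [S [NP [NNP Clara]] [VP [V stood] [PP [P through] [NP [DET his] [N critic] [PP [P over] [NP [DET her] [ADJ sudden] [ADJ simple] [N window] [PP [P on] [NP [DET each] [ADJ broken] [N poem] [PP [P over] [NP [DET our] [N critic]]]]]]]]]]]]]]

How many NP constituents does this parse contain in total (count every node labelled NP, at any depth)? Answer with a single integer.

Scanning left to right, an opening `[NP` appears at word positions 1, 4, 8, 11, 14, 19, 23 — 7 in total.

7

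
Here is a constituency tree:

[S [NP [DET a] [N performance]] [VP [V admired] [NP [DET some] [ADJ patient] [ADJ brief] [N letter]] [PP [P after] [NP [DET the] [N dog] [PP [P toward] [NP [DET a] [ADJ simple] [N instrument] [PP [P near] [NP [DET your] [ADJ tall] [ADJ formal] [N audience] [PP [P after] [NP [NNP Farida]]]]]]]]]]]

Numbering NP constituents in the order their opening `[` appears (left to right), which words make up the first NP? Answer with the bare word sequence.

a performance

In left-to-right order the NP constituents are "a performance"; "some patient brief letter"; "the dog toward a simple instrument near your tall formal audience after Farida"; "a simple instrument near your tall formal audience after Farida"; "your tall formal audience after Farida"; "Farida". Number 1 is "a performance".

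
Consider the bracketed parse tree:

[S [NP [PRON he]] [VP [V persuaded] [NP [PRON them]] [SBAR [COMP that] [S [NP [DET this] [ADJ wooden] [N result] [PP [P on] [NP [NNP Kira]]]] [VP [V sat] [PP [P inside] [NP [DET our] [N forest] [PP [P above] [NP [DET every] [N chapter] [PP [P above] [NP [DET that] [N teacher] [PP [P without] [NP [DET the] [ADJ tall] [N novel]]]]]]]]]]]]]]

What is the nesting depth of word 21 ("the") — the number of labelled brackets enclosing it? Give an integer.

14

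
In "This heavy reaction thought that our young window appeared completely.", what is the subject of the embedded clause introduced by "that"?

The subject of the embedded clause introduced by "that" is the NP immediately before the verb "appeared": "our young window".

our young window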